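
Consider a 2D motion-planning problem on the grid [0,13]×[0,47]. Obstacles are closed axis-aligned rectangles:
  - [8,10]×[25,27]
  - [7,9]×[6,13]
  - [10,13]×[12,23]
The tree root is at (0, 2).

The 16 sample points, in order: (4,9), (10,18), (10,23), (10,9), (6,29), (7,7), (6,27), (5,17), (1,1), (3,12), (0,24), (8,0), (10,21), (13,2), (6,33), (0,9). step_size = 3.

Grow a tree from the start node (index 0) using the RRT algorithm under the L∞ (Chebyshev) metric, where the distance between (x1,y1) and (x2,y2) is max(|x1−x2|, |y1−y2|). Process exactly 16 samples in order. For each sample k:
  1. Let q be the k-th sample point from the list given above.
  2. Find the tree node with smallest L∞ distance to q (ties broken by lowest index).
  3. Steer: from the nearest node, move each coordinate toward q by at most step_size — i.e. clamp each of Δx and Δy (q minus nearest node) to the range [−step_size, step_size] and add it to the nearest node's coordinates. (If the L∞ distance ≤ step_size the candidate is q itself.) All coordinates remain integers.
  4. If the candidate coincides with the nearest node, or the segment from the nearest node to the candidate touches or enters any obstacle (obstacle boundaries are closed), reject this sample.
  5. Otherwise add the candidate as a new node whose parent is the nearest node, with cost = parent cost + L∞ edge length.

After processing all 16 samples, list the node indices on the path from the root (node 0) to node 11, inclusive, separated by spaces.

1. q=(4,9) nearest=0 d=7 new=(3,5) → add node 1 parent=0 cost=3
2. q=(10,18) nearest=1 d=13 new=(6,8) → add node 2 parent=1 cost=6
3. q=(10,23) nearest=2 d=15 new=(9,11) → blocked by [7,9]×[6,13], reject
4. q=(10,9) nearest=2 d=4 new=(9,9) → blocked by [7,9]×[6,13], reject
5. q=(6,29) nearest=2 d=21 new=(6,11) → add node 3 parent=2 cost=9
6. q=(7,7) nearest=2 d=1 new=(7,7) → blocked by [7,9]×[6,13], reject
7. q=(6,27) nearest=3 d=16 new=(6,14) → add node 4 parent=3 cost=12
8. q=(5,17) nearest=4 d=3 new=(5,17) → add node 5 parent=4 cost=15
9. q=(1,1) nearest=0 d=1 new=(1,1) → add node 6 parent=0 cost=1
10. q=(3,12) nearest=3 d=3 new=(3,12) → add node 7 parent=3 cost=12
11. q=(0,24) nearest=5 d=7 new=(2,20) → add node 8 parent=5 cost=18
12. q=(8,0) nearest=1 d=5 new=(6,2) → add node 9 parent=1 cost=6
13. q=(10,21) nearest=5 d=5 new=(8,20) → add node 10 parent=5 cost=18
14. q=(13,2) nearest=2 d=7 new=(9,5) → blocked by [7,9]×[6,13], reject
15. q=(6,33) nearest=8 d=13 new=(5,23) → add node 11 parent=8 cost=21
16. q=(0,9) nearest=7 d=3 new=(0,9) → add node 12 parent=7 cost=15

Path: 0 1 2 3 4 5 8 11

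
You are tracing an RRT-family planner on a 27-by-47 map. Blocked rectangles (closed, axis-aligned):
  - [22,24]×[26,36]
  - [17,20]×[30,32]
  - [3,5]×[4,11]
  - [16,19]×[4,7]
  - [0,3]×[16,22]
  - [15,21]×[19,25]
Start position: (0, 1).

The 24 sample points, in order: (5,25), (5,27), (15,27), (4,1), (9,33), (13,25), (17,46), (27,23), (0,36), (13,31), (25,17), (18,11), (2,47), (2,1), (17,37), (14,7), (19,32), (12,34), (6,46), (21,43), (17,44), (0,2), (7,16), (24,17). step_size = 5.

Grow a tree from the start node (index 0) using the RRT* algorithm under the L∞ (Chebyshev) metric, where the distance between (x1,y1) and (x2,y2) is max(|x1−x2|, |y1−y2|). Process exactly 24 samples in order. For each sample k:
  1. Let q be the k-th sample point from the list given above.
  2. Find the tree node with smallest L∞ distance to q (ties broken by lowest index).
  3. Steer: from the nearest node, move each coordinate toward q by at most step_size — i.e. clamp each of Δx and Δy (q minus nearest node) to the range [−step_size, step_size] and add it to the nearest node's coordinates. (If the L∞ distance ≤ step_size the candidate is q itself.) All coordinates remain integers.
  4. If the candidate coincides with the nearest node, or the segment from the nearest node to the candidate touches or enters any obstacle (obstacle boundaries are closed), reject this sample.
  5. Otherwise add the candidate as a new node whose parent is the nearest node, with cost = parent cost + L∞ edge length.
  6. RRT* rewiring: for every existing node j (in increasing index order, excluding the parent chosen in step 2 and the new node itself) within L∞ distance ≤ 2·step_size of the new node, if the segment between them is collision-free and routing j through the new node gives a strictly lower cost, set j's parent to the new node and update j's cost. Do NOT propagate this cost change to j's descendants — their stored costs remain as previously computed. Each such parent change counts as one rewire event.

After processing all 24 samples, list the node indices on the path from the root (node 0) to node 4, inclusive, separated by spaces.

Path: 0 1 2 3 4

1. q=(5,25) nearest=0 d=24 new=(5,6) → blocked by [3,5]×[4,11], reject
2. q=(5,27) nearest=0 d=26 new=(5,6) → blocked by [3,5]×[4,11], reject
3. q=(15,27) nearest=0 d=26 new=(5,6) → blocked by [3,5]×[4,11], reject
4. q=(4,1) nearest=0 d=4 new=(4,1) → add node 1 parent=0 cost=4
5. q=(9,33) nearest=0 d=32 new=(5,6) → blocked by [3,5]×[4,11], reject
6. q=(13,25) nearest=0 d=24 new=(5,6) → blocked by [3,5]×[4,11], reject
7. q=(17,46) nearest=0 d=45 new=(5,6) → blocked by [3,5]×[4,11], reject
8. q=(27,23) nearest=1 d=23 new=(9,6) → add node 2 parent=1 cost=9
9. q=(0,36) nearest=2 d=30 new=(4,11) → blocked by [3,5]×[4,11], reject
10. q=(13,31) nearest=2 d=25 new=(13,11) → add node 3 parent=2 cost=14
11. q=(25,17) nearest=3 d=12 new=(18,16) → add node 4 parent=3 cost=19
12. q=(18,11) nearest=3 d=5 new=(18,11) → add node 5 parent=3 cost=19
13. q=(2,47) nearest=4 d=31 new=(13,21) → blocked by [15,21]×[19,25], reject
14. q=(2,1) nearest=0 d=2 new=(2,1) → add node 6 parent=0 cost=2
15. q=(17,37) nearest=4 d=21 new=(17,21) → blocked by [15,21]×[19,25], reject
16. q=(14,7) nearest=3 d=4 new=(14,7) → add node 7 parent=3 cost=18
17. q=(19,32) nearest=4 d=16 new=(19,21) → blocked by [15,21]×[19,25], reject
18. q=(12,34) nearest=4 d=18 new=(13,21) → blocked by [15,21]×[19,25], reject
19. q=(6,46) nearest=4 d=30 new=(13,21) → blocked by [15,21]×[19,25], reject
20. q=(21,43) nearest=4 d=27 new=(21,21) → blocked by [15,21]×[19,25], reject
21. q=(17,44) nearest=4 d=28 new=(17,21) → blocked by [15,21]×[19,25], reject
22. q=(0,2) nearest=0 d=1 new=(0,2) → add node 8 parent=0 cost=1
23. q=(7,16) nearest=3 d=6 new=(8,16) → add node 9 parent=3 cost=19
24. q=(24,17) nearest=4 d=6 new=(23,17) → add node 10 parent=4 cost=24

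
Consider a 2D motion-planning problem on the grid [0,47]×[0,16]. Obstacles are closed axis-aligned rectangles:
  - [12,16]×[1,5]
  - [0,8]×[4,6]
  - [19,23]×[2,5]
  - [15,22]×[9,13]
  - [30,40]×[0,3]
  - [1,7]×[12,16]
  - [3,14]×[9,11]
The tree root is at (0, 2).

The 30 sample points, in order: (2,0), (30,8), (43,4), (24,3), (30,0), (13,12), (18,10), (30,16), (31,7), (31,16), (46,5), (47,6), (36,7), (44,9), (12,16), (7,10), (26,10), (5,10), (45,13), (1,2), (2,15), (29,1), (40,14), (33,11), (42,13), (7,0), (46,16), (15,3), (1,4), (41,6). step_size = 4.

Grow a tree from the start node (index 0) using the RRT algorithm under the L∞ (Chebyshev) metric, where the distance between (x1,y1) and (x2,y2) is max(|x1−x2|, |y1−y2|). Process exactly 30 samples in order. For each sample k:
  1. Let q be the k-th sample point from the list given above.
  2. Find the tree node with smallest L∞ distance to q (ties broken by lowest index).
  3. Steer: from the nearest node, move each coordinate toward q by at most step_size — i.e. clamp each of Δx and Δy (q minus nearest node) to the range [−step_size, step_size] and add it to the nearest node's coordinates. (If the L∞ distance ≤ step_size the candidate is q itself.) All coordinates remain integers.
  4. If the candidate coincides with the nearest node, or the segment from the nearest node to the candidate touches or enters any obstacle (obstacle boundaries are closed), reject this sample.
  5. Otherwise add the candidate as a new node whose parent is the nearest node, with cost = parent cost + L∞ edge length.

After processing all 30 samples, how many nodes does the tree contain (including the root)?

1. q=(2,0) nearest=0 d=2 new=(2,0) → add node 1 parent=0 cost=2
2. q=(30,8) nearest=1 d=28 new=(6,4) → blocked by [0,8]×[4,6], reject
3. q=(43,4) nearest=1 d=41 new=(6,4) → blocked by [0,8]×[4,6], reject
4. q=(24,3) nearest=1 d=22 new=(6,3) → add node 2 parent=1 cost=6
5. q=(30,0) nearest=2 d=24 new=(10,0) → add node 3 parent=2 cost=10
6. q=(13,12) nearest=2 d=9 new=(10,7) → blocked by [0,8]×[4,6], reject
7. q=(18,10) nearest=3 d=10 new=(14,4) → blocked by [12,16]×[1,5], reject
8. q=(30,16) nearest=3 d=20 new=(14,4) → blocked by [12,16]×[1,5], reject
9. q=(31,7) nearest=3 d=21 new=(14,4) → blocked by [12,16]×[1,5], reject
10. q=(31,16) nearest=3 d=21 new=(14,4) → blocked by [12,16]×[1,5], reject
11. q=(46,5) nearest=3 d=36 new=(14,4) → blocked by [12,16]×[1,5], reject
12. q=(47,6) nearest=3 d=37 new=(14,4) → blocked by [12,16]×[1,5], reject
13. q=(36,7) nearest=3 d=26 new=(14,4) → blocked by [12,16]×[1,5], reject
14. q=(44,9) nearest=3 d=34 new=(14,4) → blocked by [12,16]×[1,5], reject
15. q=(12,16) nearest=2 d=13 new=(10,7) → blocked by [0,8]×[4,6], reject
16. q=(7,10) nearest=2 d=7 new=(7,7) → blocked by [0,8]×[4,6], reject
17. q=(26,10) nearest=3 d=16 new=(14,4) → blocked by [12,16]×[1,5], reject
18. q=(5,10) nearest=2 d=7 new=(5,7) → blocked by [0,8]×[4,6], reject
19. q=(45,13) nearest=3 d=35 new=(14,4) → blocked by [12,16]×[1,5], reject
20. q=(1,2) nearest=0 d=1 new=(1,2) → add node 4 parent=0 cost=1
21. q=(2,15) nearest=2 d=12 new=(2,7) → blocked by [0,8]×[4,6], reject
22. q=(29,1) nearest=3 d=19 new=(14,1) → blocked by [12,16]×[1,5], reject
23. q=(40,14) nearest=3 d=30 new=(14,4) → blocked by [12,16]×[1,5], reject
24. q=(33,11) nearest=3 d=23 new=(14,4) → blocked by [12,16]×[1,5], reject
25. q=(42,13) nearest=3 d=32 new=(14,4) → blocked by [12,16]×[1,5], reject
26. q=(7,0) nearest=2 d=3 new=(7,0) → add node 5 parent=2 cost=9
27. q=(46,16) nearest=3 d=36 new=(14,4) → blocked by [12,16]×[1,5], reject
28. q=(15,3) nearest=3 d=5 new=(14,3) → blocked by [12,16]×[1,5], reject
29. q=(1,4) nearest=0 d=2 new=(1,4) → blocked by [0,8]×[4,6], reject
30. q=(41,6) nearest=3 d=31 new=(14,4) → blocked by [12,16]×[1,5], reject

Node count: 6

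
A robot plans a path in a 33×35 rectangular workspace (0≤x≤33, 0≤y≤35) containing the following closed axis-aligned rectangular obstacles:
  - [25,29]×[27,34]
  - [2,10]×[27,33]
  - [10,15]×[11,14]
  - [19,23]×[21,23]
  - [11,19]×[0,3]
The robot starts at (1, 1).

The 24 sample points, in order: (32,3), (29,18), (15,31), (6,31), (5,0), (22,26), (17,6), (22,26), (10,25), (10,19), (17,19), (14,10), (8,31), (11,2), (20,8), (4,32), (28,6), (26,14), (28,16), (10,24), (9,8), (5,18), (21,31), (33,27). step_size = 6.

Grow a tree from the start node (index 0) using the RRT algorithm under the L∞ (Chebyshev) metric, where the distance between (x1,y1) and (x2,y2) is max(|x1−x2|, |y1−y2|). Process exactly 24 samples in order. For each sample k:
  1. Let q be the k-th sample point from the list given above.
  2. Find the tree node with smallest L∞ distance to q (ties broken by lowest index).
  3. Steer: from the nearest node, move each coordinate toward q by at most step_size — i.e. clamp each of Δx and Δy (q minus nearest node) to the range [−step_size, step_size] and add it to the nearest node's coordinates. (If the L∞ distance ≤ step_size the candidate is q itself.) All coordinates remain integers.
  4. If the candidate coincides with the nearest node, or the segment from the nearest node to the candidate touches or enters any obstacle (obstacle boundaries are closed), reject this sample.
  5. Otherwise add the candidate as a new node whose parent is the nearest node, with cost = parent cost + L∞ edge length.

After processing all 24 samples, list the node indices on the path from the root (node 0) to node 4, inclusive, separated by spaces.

1. q=(32,3) nearest=0 d=31 new=(7,3) → add node 1 parent=0 cost=6
2. q=(29,18) nearest=1 d=22 new=(13,9) → add node 2 parent=1 cost=12
3. q=(15,31) nearest=2 d=22 new=(15,15) → blocked by [10,15]×[11,14], reject
4. q=(6,31) nearest=2 d=22 new=(7,15) → blocked by [10,15]×[11,14], reject
5. q=(5,0) nearest=1 d=3 new=(5,0) → add node 3 parent=1 cost=9
6. q=(22,26) nearest=2 d=17 new=(19,15) → blocked by [10,15]×[11,14], reject
7. q=(17,6) nearest=2 d=4 new=(17,6) → add node 4 parent=2 cost=16
8. q=(22,26) nearest=2 d=17 new=(19,15) → blocked by [10,15]×[11,14], reject
9. q=(10,25) nearest=2 d=16 new=(10,15) → blocked by [10,15]×[11,14], reject
10. q=(10,19) nearest=2 d=10 new=(10,15) → blocked by [10,15]×[11,14], reject
11. q=(17,19) nearest=2 d=10 new=(17,15) → blocked by [10,15]×[11,14], reject
12. q=(14,10) nearest=2 d=1 new=(14,10) → add node 5 parent=2 cost=13
13. q=(8,31) nearest=5 d=21 new=(8,16) → blocked by [10,15]×[11,14], reject
14. q=(11,2) nearest=1 d=4 new=(11,2) → blocked by [11,19]×[0,3], reject
15. q=(20,8) nearest=4 d=3 new=(20,8) → add node 6 parent=4 cost=19
16. q=(4,32) nearest=5 d=22 new=(8,16) → blocked by [10,15]×[11,14], reject
17. q=(28,6) nearest=6 d=8 new=(26,6) → add node 7 parent=6 cost=25
18. q=(26,14) nearest=6 d=6 new=(26,14) → add node 8 parent=6 cost=25
19. q=(28,16) nearest=8 d=2 new=(28,16) → add node 9 parent=8 cost=27
20. q=(10,24) nearest=5 d=14 new=(10,16) → blocked by [10,15]×[11,14], reject
21. q=(9,8) nearest=2 d=4 new=(9,8) → add node 10 parent=2 cost=16
22. q=(5,18) nearest=2 d=9 new=(7,15) → blocked by [10,15]×[11,14], reject
23. q=(21,31) nearest=9 d=15 new=(22,22) → blocked by [19,23]×[21,23], reject
24. q=(33,27) nearest=9 d=11 new=(33,22) → add node 11 parent=9 cost=33

Path: 0 1 2 4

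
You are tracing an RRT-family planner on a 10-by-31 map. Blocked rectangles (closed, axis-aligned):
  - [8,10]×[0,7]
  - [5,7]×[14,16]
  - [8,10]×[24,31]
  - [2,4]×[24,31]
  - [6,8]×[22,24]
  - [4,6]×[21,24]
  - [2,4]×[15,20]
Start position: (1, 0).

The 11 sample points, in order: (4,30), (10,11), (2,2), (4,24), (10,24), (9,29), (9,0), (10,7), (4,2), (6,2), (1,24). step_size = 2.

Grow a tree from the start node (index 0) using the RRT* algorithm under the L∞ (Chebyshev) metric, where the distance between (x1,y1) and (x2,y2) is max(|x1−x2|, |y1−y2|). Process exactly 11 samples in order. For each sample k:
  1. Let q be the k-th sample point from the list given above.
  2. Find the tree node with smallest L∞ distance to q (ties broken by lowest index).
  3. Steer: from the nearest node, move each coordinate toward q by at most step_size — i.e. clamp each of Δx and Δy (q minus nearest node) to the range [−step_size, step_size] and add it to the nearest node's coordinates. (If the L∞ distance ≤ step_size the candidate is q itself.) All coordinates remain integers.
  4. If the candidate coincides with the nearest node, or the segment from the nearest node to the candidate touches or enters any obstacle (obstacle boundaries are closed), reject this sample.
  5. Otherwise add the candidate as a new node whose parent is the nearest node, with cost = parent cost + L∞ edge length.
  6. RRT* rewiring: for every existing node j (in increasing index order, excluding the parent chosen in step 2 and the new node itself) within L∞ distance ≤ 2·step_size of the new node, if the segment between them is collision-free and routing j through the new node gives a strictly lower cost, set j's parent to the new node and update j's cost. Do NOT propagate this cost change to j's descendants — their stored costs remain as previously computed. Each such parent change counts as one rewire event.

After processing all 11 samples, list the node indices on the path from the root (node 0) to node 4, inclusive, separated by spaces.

1. q=(4,30) nearest=0 d=30 new=(3,2) → add node 1 parent=0 cost=2
2. q=(10,11) nearest=1 d=9 new=(5,4) → add node 2 parent=1 cost=4
3. q=(2,2) nearest=1 d=1 new=(2,2) → add node 3 parent=1 cost=3
4. q=(4,24) nearest=2 d=20 new=(4,6) → add node 4 parent=2 cost=6
5. q=(10,24) nearest=4 d=18 new=(6,8) → add node 5 parent=4 cost=8
6. q=(9,29) nearest=5 d=21 new=(8,10) → add node 6 parent=5 cost=10
7. q=(9,0) nearest=2 d=4 new=(7,2) → add node 7 parent=2 cost=6
8. q=(10,7) nearest=6 d=3 new=(10,8) → add node 8 parent=6 cost=12
9. q=(4,2) nearest=1 d=1 new=(4,2) → add node 9 parent=1 cost=3
10. q=(6,2) nearest=7 d=1 new=(6,2) → add node 10 parent=7 cost=7
11. q=(1,24) nearest=6 d=14 new=(6,12) → add node 11 parent=6 cost=12

Path: 0 1 2 4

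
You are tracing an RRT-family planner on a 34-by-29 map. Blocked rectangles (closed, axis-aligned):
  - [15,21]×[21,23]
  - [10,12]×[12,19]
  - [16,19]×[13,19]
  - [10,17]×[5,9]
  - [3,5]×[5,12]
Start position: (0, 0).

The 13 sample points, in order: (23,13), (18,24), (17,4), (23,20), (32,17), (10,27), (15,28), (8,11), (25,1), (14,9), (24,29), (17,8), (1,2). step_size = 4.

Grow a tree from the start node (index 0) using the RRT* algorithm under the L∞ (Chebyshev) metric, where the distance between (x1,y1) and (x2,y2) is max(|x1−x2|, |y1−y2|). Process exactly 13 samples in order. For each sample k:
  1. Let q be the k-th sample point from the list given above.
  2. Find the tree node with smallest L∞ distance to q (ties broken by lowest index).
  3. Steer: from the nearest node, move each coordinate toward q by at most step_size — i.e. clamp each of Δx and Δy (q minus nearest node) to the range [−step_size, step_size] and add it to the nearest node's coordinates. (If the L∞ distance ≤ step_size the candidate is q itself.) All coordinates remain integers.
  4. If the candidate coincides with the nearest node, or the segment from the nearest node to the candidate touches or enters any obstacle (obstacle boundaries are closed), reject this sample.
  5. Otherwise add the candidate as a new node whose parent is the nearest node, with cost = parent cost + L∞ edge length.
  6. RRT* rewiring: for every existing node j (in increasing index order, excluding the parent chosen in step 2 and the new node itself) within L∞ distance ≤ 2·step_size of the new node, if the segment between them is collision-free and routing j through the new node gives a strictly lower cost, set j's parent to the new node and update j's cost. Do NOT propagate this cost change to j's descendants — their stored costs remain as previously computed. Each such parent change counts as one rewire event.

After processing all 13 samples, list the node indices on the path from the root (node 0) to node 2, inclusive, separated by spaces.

Path: 0 1 2

1. q=(23,13) nearest=0 d=23 new=(4,4) → add node 1 parent=0 cost=4
2. q=(18,24) nearest=1 d=20 new=(8,8) → blocked by [3,5]×[5,12], reject
3. q=(17,4) nearest=1 d=13 new=(8,4) → add node 2 parent=1 cost=8
4. q=(23,20) nearest=2 d=16 new=(12,8) → blocked by [10,17]×[5,9], reject
5. q=(32,17) nearest=2 d=24 new=(12,8) → blocked by [10,17]×[5,9], reject
6. q=(10,27) nearest=1 d=23 new=(8,8) → blocked by [3,5]×[5,12], reject
7. q=(15,28) nearest=1 d=24 new=(8,8) → blocked by [3,5]×[5,12], reject
8. q=(8,11) nearest=1 d=7 new=(8,8) → blocked by [3,5]×[5,12], reject
9. q=(25,1) nearest=2 d=17 new=(12,1) → add node 3 parent=2 cost=12
10. q=(14,9) nearest=2 d=6 new=(12,8) → blocked by [10,17]×[5,9], reject
11. q=(24,29) nearest=1 d=25 new=(8,8) → blocked by [3,5]×[5,12], reject
12. q=(17,8) nearest=3 d=7 new=(16,5) → blocked by [10,17]×[5,9], reject
13. q=(1,2) nearest=0 d=2 new=(1,2) → add node 4 parent=0 cost=2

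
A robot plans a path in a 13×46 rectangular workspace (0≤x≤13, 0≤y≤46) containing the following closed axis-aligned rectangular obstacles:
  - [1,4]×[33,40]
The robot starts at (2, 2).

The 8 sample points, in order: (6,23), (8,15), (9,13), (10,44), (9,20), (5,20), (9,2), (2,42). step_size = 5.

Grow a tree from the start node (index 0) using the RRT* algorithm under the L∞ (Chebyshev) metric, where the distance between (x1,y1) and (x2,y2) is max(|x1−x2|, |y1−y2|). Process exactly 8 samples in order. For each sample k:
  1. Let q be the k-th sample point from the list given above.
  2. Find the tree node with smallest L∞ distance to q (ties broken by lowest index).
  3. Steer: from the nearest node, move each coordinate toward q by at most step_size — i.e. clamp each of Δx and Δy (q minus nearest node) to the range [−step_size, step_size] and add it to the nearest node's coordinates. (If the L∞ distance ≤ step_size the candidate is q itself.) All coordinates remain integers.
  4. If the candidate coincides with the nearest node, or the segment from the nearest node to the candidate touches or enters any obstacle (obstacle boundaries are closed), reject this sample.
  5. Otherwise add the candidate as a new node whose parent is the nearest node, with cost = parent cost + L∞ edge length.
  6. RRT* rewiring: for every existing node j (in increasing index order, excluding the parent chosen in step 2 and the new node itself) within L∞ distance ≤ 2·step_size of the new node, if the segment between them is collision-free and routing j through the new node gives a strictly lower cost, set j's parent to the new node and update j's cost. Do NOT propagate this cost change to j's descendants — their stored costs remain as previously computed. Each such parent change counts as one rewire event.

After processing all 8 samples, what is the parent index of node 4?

1. q=(6,23) nearest=0 d=21 new=(6,7) → add node 1 parent=0 cost=5
2. q=(8,15) nearest=1 d=8 new=(8,12) → add node 2 parent=1 cost=10
3. q=(9,13) nearest=2 d=1 new=(9,13) → add node 3 parent=2 cost=11
4. q=(10,44) nearest=3 d=31 new=(10,18) → add node 4 parent=3 cost=16
5. q=(9,20) nearest=4 d=2 new=(9,20) → add node 5 parent=4 cost=18
6. q=(5,20) nearest=5 d=4 new=(5,20) → add node 6 parent=5 cost=22
7. q=(9,2) nearest=1 d=5 new=(9,2) → add node 7 parent=1 cost=10
8. q=(2,42) nearest=5 d=22 new=(4,25) → add node 8 parent=5 cost=23

Parent of node 4: 3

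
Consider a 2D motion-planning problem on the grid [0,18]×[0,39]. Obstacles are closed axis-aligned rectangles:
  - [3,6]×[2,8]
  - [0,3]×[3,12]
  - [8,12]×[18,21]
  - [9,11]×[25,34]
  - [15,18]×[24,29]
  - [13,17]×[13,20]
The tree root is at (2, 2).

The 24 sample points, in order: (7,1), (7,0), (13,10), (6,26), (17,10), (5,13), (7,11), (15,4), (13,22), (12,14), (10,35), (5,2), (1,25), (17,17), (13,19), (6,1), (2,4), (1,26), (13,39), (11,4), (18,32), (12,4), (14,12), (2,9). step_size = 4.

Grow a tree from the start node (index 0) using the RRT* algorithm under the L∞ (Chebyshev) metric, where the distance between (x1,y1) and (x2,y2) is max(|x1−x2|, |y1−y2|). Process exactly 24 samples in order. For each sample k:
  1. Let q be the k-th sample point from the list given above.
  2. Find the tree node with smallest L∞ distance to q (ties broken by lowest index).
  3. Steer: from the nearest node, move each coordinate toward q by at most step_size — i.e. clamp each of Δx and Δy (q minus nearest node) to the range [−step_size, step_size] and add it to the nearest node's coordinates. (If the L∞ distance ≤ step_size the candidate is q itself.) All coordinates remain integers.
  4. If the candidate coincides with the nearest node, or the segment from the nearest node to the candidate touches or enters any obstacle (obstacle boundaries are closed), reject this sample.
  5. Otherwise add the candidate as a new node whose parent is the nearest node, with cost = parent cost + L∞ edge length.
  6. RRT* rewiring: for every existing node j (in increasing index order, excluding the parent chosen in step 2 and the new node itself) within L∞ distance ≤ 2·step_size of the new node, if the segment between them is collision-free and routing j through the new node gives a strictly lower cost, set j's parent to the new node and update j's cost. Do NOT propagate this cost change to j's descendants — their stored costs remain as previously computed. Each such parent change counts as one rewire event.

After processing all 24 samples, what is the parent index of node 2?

Parent of node 2: 1

1. q=(7,1) nearest=0 d=5 new=(6,1) → add node 1 parent=0 cost=4
2. q=(7,0) nearest=1 d=1 new=(7,0) → add node 2 parent=1 cost=5
3. q=(13,10) nearest=1 d=9 new=(10,5) → add node 3 parent=1 cost=8
4. q=(6,26) nearest=3 d=21 new=(6,9) → add node 4 parent=3 cost=12
5. q=(17,10) nearest=3 d=7 new=(14,9) → add node 5 parent=3 cost=12
6. q=(5,13) nearest=4 d=4 new=(5,13) → add node 6 parent=4 cost=16
7. q=(7,11) nearest=4 d=2 new=(7,11) → add node 7 parent=4 cost=14
8. q=(15,4) nearest=3 d=5 new=(14,4) → add node 8 parent=3 cost=12
9. q=(13,22) nearest=6 d=9 new=(9,17) → add node 9 parent=6 cost=20
10. q=(12,14) nearest=9 d=3 new=(12,14) → add node 10 parent=9 cost=23
11. q=(10,35) nearest=9 d=18 new=(10,21) → blocked by [8,12]×[18,21], reject
12. q=(5,2) nearest=1 d=1 new=(5,2) → blocked by [3,6]×[2,8], reject
13. q=(1,25) nearest=9 d=8 new=(5,21) → blocked by [8,12]×[18,21], reject
14. q=(17,17) nearest=10 d=5 new=(16,17) → blocked by [13,17]×[13,20], reject
15. q=(13,19) nearest=9 d=4 new=(13,19) → blocked by [8,12]×[18,21], reject
16. q=(6,1) nearest=1 d=0 → coincident, reject
17. q=(2,4) nearest=0 d=2 new=(2,4) → blocked by [0,3]×[3,12], reject
18. q=(1,26) nearest=9 d=9 new=(5,21) → blocked by [8,12]×[18,21], reject
19. q=(13,39) nearest=9 d=22 new=(13,21) → blocked by [8,12]×[18,21], reject
20. q=(11,4) nearest=3 d=1 new=(11,4) → add node 11 parent=3 cost=9
21. q=(18,32) nearest=9 d=15 new=(13,21) → blocked by [8,12]×[18,21], reject
22. q=(12,4) nearest=11 d=1 new=(12,4) → add node 12 parent=11 cost=10
23. q=(14,12) nearest=10 d=2 new=(14,12) → blocked by [13,17]×[13,20], reject
24. q=(2,9) nearest=4 d=4 new=(2,9) → blocked by [0,3]×[3,12], reject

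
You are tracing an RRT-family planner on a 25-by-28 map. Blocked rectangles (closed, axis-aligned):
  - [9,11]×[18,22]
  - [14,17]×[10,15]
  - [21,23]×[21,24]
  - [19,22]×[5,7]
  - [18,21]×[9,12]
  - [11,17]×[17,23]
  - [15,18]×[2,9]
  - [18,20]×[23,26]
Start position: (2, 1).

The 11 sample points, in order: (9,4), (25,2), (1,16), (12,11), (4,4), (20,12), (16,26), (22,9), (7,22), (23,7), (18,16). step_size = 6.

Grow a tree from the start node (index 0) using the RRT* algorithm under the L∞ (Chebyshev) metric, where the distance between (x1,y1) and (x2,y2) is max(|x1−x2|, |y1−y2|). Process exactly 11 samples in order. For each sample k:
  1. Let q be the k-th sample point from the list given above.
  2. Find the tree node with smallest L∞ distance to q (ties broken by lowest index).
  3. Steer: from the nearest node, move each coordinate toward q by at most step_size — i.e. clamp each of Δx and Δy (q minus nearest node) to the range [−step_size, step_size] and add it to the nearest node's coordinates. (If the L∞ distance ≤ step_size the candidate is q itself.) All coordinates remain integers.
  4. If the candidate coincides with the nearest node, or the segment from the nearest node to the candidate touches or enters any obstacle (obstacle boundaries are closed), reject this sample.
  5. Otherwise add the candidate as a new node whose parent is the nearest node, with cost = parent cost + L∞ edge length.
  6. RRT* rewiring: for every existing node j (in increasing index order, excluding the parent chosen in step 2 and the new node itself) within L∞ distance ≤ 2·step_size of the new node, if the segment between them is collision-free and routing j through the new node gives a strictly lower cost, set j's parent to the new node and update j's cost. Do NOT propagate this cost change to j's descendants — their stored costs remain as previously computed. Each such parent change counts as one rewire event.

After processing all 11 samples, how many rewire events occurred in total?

Rewire events: 2

1. q=(9,4) nearest=0 d=7 new=(8,4) → add node 1 parent=0 cost=6
2. q=(25,2) nearest=1 d=17 new=(14,2) → add node 2 parent=1 cost=12
3. q=(1,16) nearest=1 d=12 new=(2,10) → add node 3 parent=1 cost=12
4. q=(12,11) nearest=1 d=7 new=(12,10) → add node 4 parent=1 cost=12
5. q=(4,4) nearest=0 d=3 new=(4,4) → add node 5 parent=0 cost=3; rewire 3→5 (9<12); rewire 4→5 (11<12)
6. q=(20,12) nearest=4 d=8 new=(18,12) → blocked by [14,17]×[10,15], reject
7. q=(16,26) nearest=3 d=16 new=(8,16) → add node 6 parent=3 cost=15
8. q=(22,9) nearest=2 d=8 new=(20,8) → blocked by [19,22]×[5,7], reject
9. q=(7,22) nearest=6 d=6 new=(7,22) → add node 7 parent=6 cost=21
10. q=(23,7) nearest=2 d=9 new=(20,7) → blocked by [19,22]×[5,7], reject
11. q=(18,16) nearest=4 d=6 new=(18,16) → blocked by [14,17]×[10,15], reject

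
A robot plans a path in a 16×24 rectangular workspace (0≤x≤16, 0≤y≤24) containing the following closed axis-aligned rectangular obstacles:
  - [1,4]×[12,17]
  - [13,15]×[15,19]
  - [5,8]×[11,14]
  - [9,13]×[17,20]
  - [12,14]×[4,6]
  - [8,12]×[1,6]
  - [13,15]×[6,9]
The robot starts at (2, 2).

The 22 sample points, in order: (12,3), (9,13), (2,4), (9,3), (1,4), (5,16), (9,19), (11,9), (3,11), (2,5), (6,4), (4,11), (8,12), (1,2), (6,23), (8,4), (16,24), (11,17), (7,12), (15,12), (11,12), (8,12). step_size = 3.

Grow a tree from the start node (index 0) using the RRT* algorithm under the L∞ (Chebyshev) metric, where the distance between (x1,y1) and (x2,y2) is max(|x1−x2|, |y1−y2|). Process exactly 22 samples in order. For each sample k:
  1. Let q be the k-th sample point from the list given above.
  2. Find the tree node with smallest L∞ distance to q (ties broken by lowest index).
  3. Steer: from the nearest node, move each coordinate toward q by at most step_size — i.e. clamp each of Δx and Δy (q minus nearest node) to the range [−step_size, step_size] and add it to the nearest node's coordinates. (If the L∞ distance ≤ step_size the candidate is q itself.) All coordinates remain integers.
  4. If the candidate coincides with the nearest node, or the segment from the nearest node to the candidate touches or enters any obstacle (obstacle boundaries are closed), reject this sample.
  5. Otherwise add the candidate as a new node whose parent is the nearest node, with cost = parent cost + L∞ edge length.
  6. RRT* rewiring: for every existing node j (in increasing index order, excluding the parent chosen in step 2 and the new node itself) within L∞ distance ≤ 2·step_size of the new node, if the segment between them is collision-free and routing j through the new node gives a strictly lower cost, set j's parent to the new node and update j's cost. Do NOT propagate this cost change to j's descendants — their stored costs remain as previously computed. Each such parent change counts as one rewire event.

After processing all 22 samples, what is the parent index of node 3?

Parent of node 3: 2

1. q=(12,3) nearest=0 d=10 new=(5,3) → add node 1 parent=0 cost=3
2. q=(9,13) nearest=1 d=10 new=(8,6) → blocked by [8,12]×[1,6], reject
3. q=(2,4) nearest=0 d=2 new=(2,4) → add node 2 parent=0 cost=2
4. q=(9,3) nearest=1 d=4 new=(8,3) → blocked by [8,12]×[1,6], reject
5. q=(1,4) nearest=2 d=1 new=(1,4) → add node 3 parent=2 cost=3
6. q=(5,16) nearest=2 d=12 new=(5,7) → add node 4 parent=2 cost=5
7. q=(9,19) nearest=4 d=12 new=(8,10) → add node 5 parent=4 cost=8
8. q=(11,9) nearest=5 d=3 new=(11,9) → add node 6 parent=5 cost=11
9. q=(3,11) nearest=4 d=4 new=(3,10) → add node 7 parent=4 cost=8
10. q=(2,5) nearest=2 d=1 new=(2,5) → add node 8 parent=2 cost=3
11. q=(6,4) nearest=1 d=1 new=(6,4) → add node 9 parent=1 cost=4
12. q=(4,11) nearest=7 d=1 new=(4,11) → add node 10 parent=7 cost=9
13. q=(8,12) nearest=5 d=2 new=(8,12) → blocked by [5,8]×[11,14], reject
14. q=(1,2) nearest=0 d=1 new=(1,2) → add node 11 parent=0 cost=1
15. q=(6,23) nearest=10 d=12 new=(6,14) → blocked by [5,8]×[11,14], reject
16. q=(8,4) nearest=9 d=2 new=(8,4) → blocked by [8,12]×[1,6], reject
17. q=(16,24) nearest=10 d=13 new=(7,14) → blocked by [5,8]×[11,14], reject
18. q=(11,17) nearest=5 d=7 new=(11,13) → add node 12 parent=5 cost=11
19. q=(7,12) nearest=5 d=2 new=(7,12) → blocked by [5,8]×[11,14], reject
20. q=(15,12) nearest=6 d=4 new=(14,12) → add node 13 parent=6 cost=14
21. q=(11,12) nearest=12 d=1 new=(11,12) → add node 14 parent=12 cost=12
22. q=(8,12) nearest=5 d=2 new=(8,12) → blocked by [5,8]×[11,14], reject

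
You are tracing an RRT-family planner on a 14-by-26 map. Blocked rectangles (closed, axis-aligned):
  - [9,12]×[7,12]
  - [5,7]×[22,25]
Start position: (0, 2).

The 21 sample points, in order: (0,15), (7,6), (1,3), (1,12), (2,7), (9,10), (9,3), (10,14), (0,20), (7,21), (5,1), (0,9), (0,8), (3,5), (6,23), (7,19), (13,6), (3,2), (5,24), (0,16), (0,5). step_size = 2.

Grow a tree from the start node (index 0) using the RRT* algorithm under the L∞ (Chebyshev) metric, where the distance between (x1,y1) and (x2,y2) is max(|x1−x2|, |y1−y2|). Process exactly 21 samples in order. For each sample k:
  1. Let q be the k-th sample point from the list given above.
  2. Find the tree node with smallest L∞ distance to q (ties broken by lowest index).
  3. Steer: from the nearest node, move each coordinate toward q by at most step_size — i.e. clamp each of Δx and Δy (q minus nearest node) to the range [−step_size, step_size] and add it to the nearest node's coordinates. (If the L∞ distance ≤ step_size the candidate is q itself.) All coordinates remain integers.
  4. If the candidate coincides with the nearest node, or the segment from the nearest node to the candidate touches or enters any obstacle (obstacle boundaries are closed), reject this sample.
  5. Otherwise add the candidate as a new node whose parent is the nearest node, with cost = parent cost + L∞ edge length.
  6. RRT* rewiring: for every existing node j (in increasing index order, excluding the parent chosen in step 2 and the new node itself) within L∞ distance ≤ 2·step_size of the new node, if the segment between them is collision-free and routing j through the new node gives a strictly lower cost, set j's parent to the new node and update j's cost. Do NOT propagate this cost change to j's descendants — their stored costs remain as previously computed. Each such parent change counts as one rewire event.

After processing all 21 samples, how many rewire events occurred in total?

Rewire events: 1

1. q=(0,15) nearest=0 d=13 new=(0,4) → add node 1 parent=0 cost=2
2. q=(7,6) nearest=0 d=7 new=(2,4) → add node 2 parent=0 cost=2
3. q=(1,3) nearest=0 d=1 new=(1,3) → add node 3 parent=0 cost=1
4. q=(1,12) nearest=1 d=8 new=(1,6) → add node 4 parent=1 cost=4
5. q=(2,7) nearest=4 d=1 new=(2,7) → add node 5 parent=4 cost=5
6. q=(9,10) nearest=2 d=7 new=(4,6) → add node 6 parent=2 cost=4
7. q=(9,3) nearest=6 d=5 new=(6,4) → add node 7 parent=6 cost=6
8. q=(10,14) nearest=5 d=8 new=(4,9) → add node 8 parent=5 cost=7
9. q=(0,20) nearest=8 d=11 new=(2,11) → add node 9 parent=8 cost=9
10. q=(7,21) nearest=9 d=10 new=(4,13) → add node 10 parent=9 cost=11
11. q=(5,1) nearest=2 d=3 new=(4,2) → add node 11 parent=2 cost=4
12. q=(0,9) nearest=5 d=2 new=(0,9) → add node 12 parent=5 cost=7
13. q=(0,8) nearest=12 d=1 new=(0,8) → add node 13 parent=12 cost=8
14. q=(3,5) nearest=2 d=1 new=(3,5) → add node 14 parent=2 cost=3; rewire 13→14 (6<8)
15. q=(6,23) nearest=10 d=10 new=(6,15) → add node 15 parent=10 cost=13
16. q=(7,19) nearest=15 d=4 new=(7,17) → add node 16 parent=15 cost=15
17. q=(13,6) nearest=7 d=7 new=(8,6) → add node 17 parent=7 cost=8
18. q=(3,2) nearest=11 d=1 new=(3,2) → add node 18 parent=11 cost=5
19. q=(5,24) nearest=16 d=7 new=(5,19) → add node 19 parent=16 cost=17
20. q=(0,16) nearest=10 d=4 new=(2,15) → add node 20 parent=10 cost=13
21. q=(0,5) nearest=1 d=1 new=(0,5) → add node 21 parent=1 cost=3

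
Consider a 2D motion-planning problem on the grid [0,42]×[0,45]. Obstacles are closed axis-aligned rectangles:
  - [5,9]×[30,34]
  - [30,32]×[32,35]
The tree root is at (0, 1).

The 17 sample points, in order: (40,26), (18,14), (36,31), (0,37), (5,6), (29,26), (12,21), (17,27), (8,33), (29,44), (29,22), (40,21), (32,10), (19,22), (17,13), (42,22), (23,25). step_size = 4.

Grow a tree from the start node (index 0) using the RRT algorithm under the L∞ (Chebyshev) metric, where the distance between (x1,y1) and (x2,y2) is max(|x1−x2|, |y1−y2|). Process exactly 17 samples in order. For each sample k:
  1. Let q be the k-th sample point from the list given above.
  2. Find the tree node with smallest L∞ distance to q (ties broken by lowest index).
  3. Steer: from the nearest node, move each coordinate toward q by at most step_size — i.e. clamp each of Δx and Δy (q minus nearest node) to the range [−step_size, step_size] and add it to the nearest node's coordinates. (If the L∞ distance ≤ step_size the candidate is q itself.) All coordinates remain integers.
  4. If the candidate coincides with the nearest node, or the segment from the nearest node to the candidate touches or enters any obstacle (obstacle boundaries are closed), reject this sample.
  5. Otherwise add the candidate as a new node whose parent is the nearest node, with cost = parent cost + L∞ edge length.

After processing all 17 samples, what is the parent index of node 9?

1. q=(40,26) nearest=0 d=40 new=(4,5) → add node 1 parent=0 cost=4
2. q=(18,14) nearest=1 d=14 new=(8,9) → add node 2 parent=1 cost=8
3. q=(36,31) nearest=2 d=28 new=(12,13) → add node 3 parent=2 cost=12
4. q=(0,37) nearest=3 d=24 new=(8,17) → add node 4 parent=3 cost=16
5. q=(5,6) nearest=1 d=1 new=(5,6) → add node 5 parent=1 cost=5
6. q=(29,26) nearest=3 d=17 new=(16,17) → add node 6 parent=3 cost=16
7. q=(12,21) nearest=4 d=4 new=(12,21) → add node 7 parent=4 cost=20
8. q=(17,27) nearest=7 d=6 new=(16,25) → add node 8 parent=7 cost=24
9. q=(8,33) nearest=8 d=8 new=(12,29) → add node 9 parent=8 cost=28
10. q=(29,44) nearest=9 d=17 new=(16,33) → add node 10 parent=9 cost=32
11. q=(29,22) nearest=6 d=13 new=(20,21) → add node 11 parent=6 cost=20
12. q=(40,21) nearest=11 d=20 new=(24,21) → add node 12 parent=11 cost=24
13. q=(32,10) nearest=12 d=11 new=(28,17) → add node 13 parent=12 cost=28
14. q=(19,22) nearest=11 d=1 new=(19,22) → add node 14 parent=11 cost=21
15. q=(17,13) nearest=6 d=4 new=(17,13) → add node 15 parent=6 cost=20
16. q=(42,22) nearest=13 d=14 new=(32,21) → add node 16 parent=13 cost=32
17. q=(23,25) nearest=11 d=4 new=(23,25) → add node 17 parent=11 cost=24

Parent of node 9: 8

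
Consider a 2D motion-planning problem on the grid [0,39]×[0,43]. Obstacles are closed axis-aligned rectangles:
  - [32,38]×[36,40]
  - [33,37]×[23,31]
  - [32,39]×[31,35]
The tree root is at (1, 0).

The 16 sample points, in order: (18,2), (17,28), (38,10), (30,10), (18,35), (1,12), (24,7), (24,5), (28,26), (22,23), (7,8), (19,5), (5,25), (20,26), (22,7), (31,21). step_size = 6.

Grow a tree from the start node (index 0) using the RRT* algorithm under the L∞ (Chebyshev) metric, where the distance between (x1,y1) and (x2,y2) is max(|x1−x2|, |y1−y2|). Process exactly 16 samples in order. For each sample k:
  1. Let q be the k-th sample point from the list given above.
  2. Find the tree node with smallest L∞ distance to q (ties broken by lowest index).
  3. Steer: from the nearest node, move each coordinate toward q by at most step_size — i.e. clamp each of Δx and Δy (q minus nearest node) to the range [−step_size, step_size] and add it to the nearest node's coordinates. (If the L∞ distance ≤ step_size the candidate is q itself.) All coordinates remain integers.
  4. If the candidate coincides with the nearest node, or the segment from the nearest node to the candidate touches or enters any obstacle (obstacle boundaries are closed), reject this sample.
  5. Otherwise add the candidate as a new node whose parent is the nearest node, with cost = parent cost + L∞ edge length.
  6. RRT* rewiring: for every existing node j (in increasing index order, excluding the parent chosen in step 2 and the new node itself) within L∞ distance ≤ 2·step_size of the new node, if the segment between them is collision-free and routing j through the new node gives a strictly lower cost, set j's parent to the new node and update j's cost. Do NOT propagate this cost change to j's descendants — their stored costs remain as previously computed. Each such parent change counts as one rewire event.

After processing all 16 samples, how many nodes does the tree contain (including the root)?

Node count: 17

1. q=(18,2) nearest=0 d=17 new=(7,2) → add node 1 parent=0 cost=6
2. q=(17,28) nearest=1 d=26 new=(13,8) → add node 2 parent=1 cost=12
3. q=(38,10) nearest=2 d=25 new=(19,10) → add node 3 parent=2 cost=18
4. q=(30,10) nearest=3 d=11 new=(25,10) → add node 4 parent=3 cost=24
5. q=(18,35) nearest=3 d=25 new=(18,16) → add node 5 parent=3 cost=24
6. q=(1,12) nearest=1 d=10 new=(1,8) → add node 6 parent=1 cost=12
7. q=(24,7) nearest=4 d=3 new=(24,7) → add node 7 parent=4 cost=27
8. q=(24,5) nearest=7 d=2 new=(24,5) → add node 8 parent=7 cost=29
9. q=(28,26) nearest=5 d=10 new=(24,22) → add node 9 parent=5 cost=30
10. q=(22,23) nearest=9 d=2 new=(22,23) → add node 10 parent=9 cost=32
11. q=(7,8) nearest=1 d=6 new=(7,8) → add node 11 parent=1 cost=12; rewire 5→11 (23<24)
12. q=(19,5) nearest=3 d=5 new=(19,5) → add node 12 parent=3 cost=23; rewire 8→12 (28<29)
13. q=(5,25) nearest=5 d=13 new=(12,22) → add node 13 parent=5 cost=29
14. q=(20,26) nearest=10 d=3 new=(20,26) → add node 14 parent=10 cost=35
15. q=(22,7) nearest=7 d=2 new=(22,7) → add node 15 parent=7 cost=29
16. q=(31,21) nearest=9 d=7 new=(30,21) → add node 16 parent=9 cost=36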